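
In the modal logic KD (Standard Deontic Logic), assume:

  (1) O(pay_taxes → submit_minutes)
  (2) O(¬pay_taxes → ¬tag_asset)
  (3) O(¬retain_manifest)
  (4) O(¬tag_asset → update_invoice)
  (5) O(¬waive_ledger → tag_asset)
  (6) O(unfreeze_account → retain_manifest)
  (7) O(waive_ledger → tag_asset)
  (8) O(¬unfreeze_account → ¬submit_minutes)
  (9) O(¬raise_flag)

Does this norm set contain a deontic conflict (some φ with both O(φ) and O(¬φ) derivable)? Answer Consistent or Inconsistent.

By case analysis on ¬waive_ledger: premise 5 gives O(¬waive_ledger → tag_asset) and premise 7 gives O(waive_ledger → tag_asset), so O(tag_asset) either way.
Premise 2 is O(¬pay_taxes → ¬tag_asset); contrapositively O(tag_asset → pay_taxes). Since O(tag_asset) holds, K gives O(pay_taxes).
With premise 1, O(pay_taxes → submit_minutes), the K-axiom yields O(submit_minutes).
Premise 8 is O(¬unfreeze_account → ¬submit_minutes); contrapositively O(submit_minutes → unfreeze_account). Since O(submit_minutes) holds, K gives O(unfreeze_account).
Premise 6 is O(unfreeze_account → retain_manifest); since O(unfreeze_account), deontic closure gives O(retain_manifest).
But premise 3 directly asserts O(¬retain_manifest).
We now have both O(retain_manifest) and O(¬retain_manifest) — retain_manifest is simultaneously obligatory and forbidden, violating the D-axiom.

Inconsistent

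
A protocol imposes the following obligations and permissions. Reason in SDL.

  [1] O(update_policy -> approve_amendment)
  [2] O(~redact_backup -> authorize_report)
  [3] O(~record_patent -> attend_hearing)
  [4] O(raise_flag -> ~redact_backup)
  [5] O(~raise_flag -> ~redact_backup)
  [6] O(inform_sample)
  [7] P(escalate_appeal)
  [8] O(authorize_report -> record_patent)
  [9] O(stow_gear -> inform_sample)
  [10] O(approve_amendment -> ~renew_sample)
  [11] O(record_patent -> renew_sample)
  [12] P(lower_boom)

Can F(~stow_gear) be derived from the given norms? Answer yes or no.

No

Premise 9 is O(stow_gear -> inform_sample); even if O(inform_sample) held, inferring O(stow_gear) would be affirming the consequent — invalid.
No other premise forces O(stow_gear). An ideal world satisfying every premise can still have ~stow_gear true, so F(~stow_gear) is not derivable.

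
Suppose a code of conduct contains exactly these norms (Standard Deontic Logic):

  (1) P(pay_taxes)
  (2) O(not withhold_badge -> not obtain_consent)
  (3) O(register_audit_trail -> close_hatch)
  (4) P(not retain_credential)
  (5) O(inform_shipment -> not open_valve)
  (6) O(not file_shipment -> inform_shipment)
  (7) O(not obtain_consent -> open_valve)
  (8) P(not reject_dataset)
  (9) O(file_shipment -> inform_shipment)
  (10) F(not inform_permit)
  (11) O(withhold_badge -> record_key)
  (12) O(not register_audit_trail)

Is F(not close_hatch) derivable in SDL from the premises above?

Premise 3 is O(register_audit_trail -> close_hatch), but O(register_audit_trail) is not derivable from the premises, so it does not yield O(close_hatch).
No other premise forces O(close_hatch). An ideal world satisfying every premise can still have not close_hatch true, so F(not close_hatch) is not derivable.

No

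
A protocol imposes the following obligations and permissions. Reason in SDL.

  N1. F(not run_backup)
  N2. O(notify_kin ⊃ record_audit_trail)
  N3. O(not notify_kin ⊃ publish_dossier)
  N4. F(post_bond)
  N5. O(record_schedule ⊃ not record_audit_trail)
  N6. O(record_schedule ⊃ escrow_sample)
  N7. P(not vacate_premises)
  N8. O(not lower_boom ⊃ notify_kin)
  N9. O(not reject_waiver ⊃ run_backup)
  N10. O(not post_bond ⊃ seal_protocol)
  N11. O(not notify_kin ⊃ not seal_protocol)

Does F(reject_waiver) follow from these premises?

Premise 9 is O(not reject_waiver ⊃ run_backup); even if O(run_backup) held, inferring O(not reject_waiver) would be affirming the consequent — invalid.
No other premise forces O(not reject_waiver). An ideal world satisfying every premise can still have reject_waiver true, so F(reject_waiver) is not derivable.

No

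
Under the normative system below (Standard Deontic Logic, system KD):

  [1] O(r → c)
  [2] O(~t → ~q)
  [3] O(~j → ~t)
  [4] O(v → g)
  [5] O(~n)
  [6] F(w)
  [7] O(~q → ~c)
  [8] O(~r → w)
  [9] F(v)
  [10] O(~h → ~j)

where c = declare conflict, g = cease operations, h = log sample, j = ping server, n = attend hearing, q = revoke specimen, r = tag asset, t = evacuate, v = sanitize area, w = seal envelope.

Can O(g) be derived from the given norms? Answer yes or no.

Premise 4 is O(v → g), but O(v) is not derivable from the premises, so it does not yield O(g).
No other premise forces O(g). An ideal world satisfying every premise can still have g false, so O(g) is not derivable.

No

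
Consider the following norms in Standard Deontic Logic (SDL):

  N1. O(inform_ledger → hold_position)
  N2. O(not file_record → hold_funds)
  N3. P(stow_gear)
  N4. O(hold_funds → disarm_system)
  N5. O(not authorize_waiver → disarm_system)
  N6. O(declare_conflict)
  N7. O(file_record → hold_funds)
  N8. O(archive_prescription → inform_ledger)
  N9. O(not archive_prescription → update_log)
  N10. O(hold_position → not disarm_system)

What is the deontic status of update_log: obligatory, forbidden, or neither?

Premises 2 and 7 cover both cases: O(not file_record → hold_funds) and O(file_record → hold_funds). Since not file_record ∨ file_record is a tautology, O(hold_funds) follows.
From O(hold_funds) and premise 4, O(hold_funds → disarm_system), we obtain O(disarm_system).
The contrapositive of premise 10 (O(hold_position → not disarm_system)) is O(disarm_system → not hold_position), and O(disarm_system) is already established, so O(not hold_position).
Premise 1, O(inform_ledger → hold_position), contraposes to O(not hold_position → not inform_ledger); with O(not hold_position) we get O(not inform_ledger).
Premise 8, O(archive_prescription → inform_ledger), contraposes to O(not inform_ledger → not archive_prescription); with O(not inform_ledger) we get O(not archive_prescription).
Premise 9 is O(not archive_prescription → update_log); since O(not archive_prescription), deontic closure gives O(update_log).
Premises 3, 5, 6 do not contribute to this derivation.
Hence update_log is obligatory.

Obligatory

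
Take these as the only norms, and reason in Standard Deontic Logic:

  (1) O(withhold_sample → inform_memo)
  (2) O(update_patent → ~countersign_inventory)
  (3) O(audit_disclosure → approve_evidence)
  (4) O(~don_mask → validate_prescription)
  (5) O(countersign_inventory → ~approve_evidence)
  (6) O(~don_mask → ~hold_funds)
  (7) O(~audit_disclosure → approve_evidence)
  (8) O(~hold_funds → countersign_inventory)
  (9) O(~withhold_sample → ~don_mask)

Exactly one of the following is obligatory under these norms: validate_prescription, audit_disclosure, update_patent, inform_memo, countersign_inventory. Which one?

By case analysis on ~audit_disclosure: premise 7 gives O(~audit_disclosure → approve_evidence) and premise 3 gives O(audit_disclosure → approve_evidence), so O(approve_evidence) either way.
The contrapositive of premise 5 (O(countersign_inventory → ~approve_evidence)) is O(approve_evidence → ~countersign_inventory), and O(approve_evidence) is already established, so O(~countersign_inventory).
Premise 8, O(~hold_funds → countersign_inventory), contraposes to O(~countersign_inventory → hold_funds); with O(~countersign_inventory) we get O(hold_funds).
The contrapositive of premise 6 (O(~don_mask → ~hold_funds)) is O(hold_funds → don_mask), and O(hold_funds) is already established, so O(don_mask).
Premise 9, O(~withhold_sample → ~don_mask), contraposes to O(don_mask → withhold_sample); with O(don_mask) we get O(withhold_sample).
Applying K to premise 1 (O(withhold_sample → inform_memo)) and O(withhold_sample) yields O(inform_memo).
So O(inform_memo) holds — inform_memo is obligatory. None of the other listed options is made obligatory by any chain of premises.

inform_memo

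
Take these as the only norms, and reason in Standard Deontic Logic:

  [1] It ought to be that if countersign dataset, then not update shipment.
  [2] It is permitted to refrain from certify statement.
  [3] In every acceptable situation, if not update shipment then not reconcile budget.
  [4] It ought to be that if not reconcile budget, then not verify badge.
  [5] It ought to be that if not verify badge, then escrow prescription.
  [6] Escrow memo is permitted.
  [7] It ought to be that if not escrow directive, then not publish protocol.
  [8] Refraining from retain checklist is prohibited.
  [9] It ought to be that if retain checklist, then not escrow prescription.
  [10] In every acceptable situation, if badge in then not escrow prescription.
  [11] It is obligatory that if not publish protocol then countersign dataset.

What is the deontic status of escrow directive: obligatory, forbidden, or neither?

F(¬retain_checklist) at premise 8 means O(retain_checklist).
From O(retain_checklist) and premise 9, O(retain_checklist → ¬escrow_prescription), we obtain O(¬escrow_prescription).
Premise 5, O(¬verify_badge → escrow_prescription), contraposes to O(¬escrow_prescription → verify_badge); with O(¬escrow_prescription) we get O(verify_badge).
Premise 4, O(¬reconcile_budget → ¬verify_badge), contraposes to O(verify_badge → reconcile_budget); with O(verify_badge) we get O(reconcile_budget).
Premise 3 is O(¬update_shipment → ¬reconcile_budget); contrapositively O(reconcile_budget → update_shipment). Since O(reconcile_budget) holds, K gives O(update_shipment).
Premise 1 is O(countersign_dataset → ¬update_shipment); contrapositively O(update_shipment → ¬countersign_dataset). Since O(update_shipment) holds, K gives O(¬countersign_dataset).
Premise 11, O(¬publish_protocol → countersign_dataset), contraposes to O(¬countersign_dataset → publish_protocol); with O(¬countersign_dataset) we get O(publish_protocol).
Premise 7, O(¬escrow_directive → ¬publish_protocol), contraposes to O(publish_protocol → escrow_directive); with O(publish_protocol) we get O(escrow_directive).
Premises 2, 6, 10 do not contribute to this derivation.
Hence escrow_directive is obligatory.

Obligatory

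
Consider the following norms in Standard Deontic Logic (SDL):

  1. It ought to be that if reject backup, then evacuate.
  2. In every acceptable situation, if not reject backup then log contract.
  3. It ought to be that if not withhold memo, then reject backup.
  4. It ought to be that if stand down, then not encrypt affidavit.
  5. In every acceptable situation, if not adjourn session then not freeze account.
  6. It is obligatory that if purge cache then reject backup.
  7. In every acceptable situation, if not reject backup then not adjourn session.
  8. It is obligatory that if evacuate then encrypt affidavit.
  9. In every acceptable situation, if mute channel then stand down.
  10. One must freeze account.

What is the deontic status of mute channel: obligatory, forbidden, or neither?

Forbidden

From premise 10 we have O(freeze_account).
Premise 5 is O(¬adjourn_session → ¬freeze_account); contrapositively O(freeze_account → adjourn_session). Since O(freeze_account) holds, K gives O(adjourn_session).
The contrapositive of premise 7 (O(¬reject_backup → ¬adjourn_session)) is O(adjourn_session → reject_backup), and O(adjourn_session) is already established, so O(reject_backup).
From O(reject_backup) and premise 1, O(reject_backup → evacuate), we obtain O(evacuate).
With premise 8, O(evacuate → encrypt_affidavit), the K-axiom yields O(encrypt_affidavit).
The contrapositive of premise 4 (O(stand_down → ¬encrypt_affidavit)) is O(encrypt_affidavit → ¬stand_down), and O(encrypt_affidavit) is already established, so O(¬stand_down).
Premise 9, O(mute_channel → stand_down), contraposes to O(¬stand_down → ¬mute_channel); with O(¬stand_down) we get O(¬mute_channel).
Premises 2, 3, 6 do not contribute to this derivation.
Thus O(¬mute_channel), which is F(mute_channel): mute_channel is forbidden.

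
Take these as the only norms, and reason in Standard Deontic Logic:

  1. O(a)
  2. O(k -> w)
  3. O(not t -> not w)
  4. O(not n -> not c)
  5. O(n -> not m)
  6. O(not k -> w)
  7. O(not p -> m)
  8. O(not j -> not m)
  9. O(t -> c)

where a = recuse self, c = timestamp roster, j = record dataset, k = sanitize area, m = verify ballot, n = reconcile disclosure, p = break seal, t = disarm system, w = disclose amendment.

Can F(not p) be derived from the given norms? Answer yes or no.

By case analysis on k: premise 2 gives O(k -> w) and premise 6 gives O(not k -> w), so O(w) either way.
Premise 3, O(not t -> not w), contraposes to O(w -> t); with O(w) we get O(t).
From O(t) and premise 9, O(t -> c), we obtain O(c).
The contrapositive of premise 4 (O(not n -> not c)) is O(c -> n), and O(c) is already established, so O(n).
From O(n) and premise 5, O(n -> not m), we obtain O(not m).
The contrapositive of premise 7 (O(not p -> m)) is O(not m -> p), and O(not m) is already established, so O(p).
Premises 1, 8 do not contribute to this derivation.
So O(p) holds, i.e. F(not p). The claim follows.

Yes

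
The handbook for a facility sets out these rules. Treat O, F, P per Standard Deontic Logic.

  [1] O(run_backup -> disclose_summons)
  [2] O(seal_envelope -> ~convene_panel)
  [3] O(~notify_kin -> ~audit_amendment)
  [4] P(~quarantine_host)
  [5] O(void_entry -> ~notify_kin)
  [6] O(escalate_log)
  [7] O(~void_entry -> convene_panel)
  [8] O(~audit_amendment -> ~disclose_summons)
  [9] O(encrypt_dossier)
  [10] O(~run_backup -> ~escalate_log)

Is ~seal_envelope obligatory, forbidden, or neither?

Obligatory

Premise 6 gives O(escalate_log).
Premise 10 is O(~run_backup -> ~escalate_log); contrapositively O(escalate_log -> run_backup). Since O(escalate_log) holds, K gives O(run_backup).
From O(run_backup) and premise 1, O(run_backup -> disclose_summons), we obtain O(disclose_summons).
The contrapositive of premise 8 (O(~audit_amendment -> ~disclose_summons)) is O(disclose_summons -> audit_amendment), and O(disclose_summons) is already established, so O(audit_amendment).
The contrapositive of premise 3 (O(~notify_kin -> ~audit_amendment)) is O(audit_amendment -> notify_kin), and O(audit_amendment) is already established, so O(notify_kin).
Premise 5, O(void_entry -> ~notify_kin), contraposes to O(notify_kin -> ~void_entry); with O(notify_kin) we get O(~void_entry).
Applying K to premise 7 (O(~void_entry -> convene_panel)) and O(~void_entry) yields O(convene_panel).
Premise 2, O(seal_envelope -> ~convene_panel), contraposes to O(convene_panel -> ~seal_envelope); with O(convene_panel) we get O(~seal_envelope).
Premises 4, 9 do not contribute to this derivation.
Hence ~seal_envelope is obligatory.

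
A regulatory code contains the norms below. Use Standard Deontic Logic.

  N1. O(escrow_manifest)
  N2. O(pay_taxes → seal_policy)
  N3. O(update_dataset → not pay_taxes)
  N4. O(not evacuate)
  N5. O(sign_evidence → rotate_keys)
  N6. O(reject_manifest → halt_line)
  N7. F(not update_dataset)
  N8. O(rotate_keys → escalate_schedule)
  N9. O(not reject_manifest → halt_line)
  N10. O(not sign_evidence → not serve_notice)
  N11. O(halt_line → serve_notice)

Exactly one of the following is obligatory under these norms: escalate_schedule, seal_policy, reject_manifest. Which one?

By case analysis on reject_manifest: premise 6 gives O(reject_manifest → halt_line) and premise 9 gives O(not reject_manifest → halt_line), so O(halt_line) either way.
With premise 11, O(halt_line → serve_notice), the K-axiom yields O(serve_notice).
Premise 10, O(not sign_evidence → not serve_notice), contraposes to O(serve_notice → sign_evidence); with O(serve_notice) we get O(sign_evidence).
Applying K to premise 5 (O(sign_evidence → rotate_keys)) and O(sign_evidence) yields O(rotate_keys).
With premise 8, O(rotate_keys → escalate_schedule), the K-axiom yields O(escalate_schedule).
So O(escalate_schedule) holds — escalate_schedule is obligatory. None of the other listed options is made obligatory by any chain of premises.

escalate_schedule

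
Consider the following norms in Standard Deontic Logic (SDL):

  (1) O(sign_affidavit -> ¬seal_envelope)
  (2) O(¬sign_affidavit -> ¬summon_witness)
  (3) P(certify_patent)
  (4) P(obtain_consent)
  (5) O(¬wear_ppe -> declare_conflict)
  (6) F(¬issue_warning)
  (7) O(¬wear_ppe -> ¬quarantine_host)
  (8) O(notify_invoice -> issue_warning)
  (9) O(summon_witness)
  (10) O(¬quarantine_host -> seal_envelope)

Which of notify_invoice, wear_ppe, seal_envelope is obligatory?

wear_ppe

From premise 9 we have O(summon_witness).
The contrapositive of premise 2 (O(¬sign_affidavit -> ¬summon_witness)) is O(summon_witness -> sign_affidavit), and O(summon_witness) is already established, so O(sign_affidavit).
From O(sign_affidavit) and premise 1, O(sign_affidavit -> ¬seal_envelope), we obtain O(¬seal_envelope).
The contrapositive of premise 10 (O(¬quarantine_host -> seal_envelope)) is O(¬seal_envelope -> quarantine_host), and O(¬seal_envelope) is already established, so O(quarantine_host).
Premise 7, O(¬wear_ppe -> ¬quarantine_host), contraposes to O(quarantine_host -> wear_ppe); with O(quarantine_host) we get O(wear_ppe).
So O(wear_ppe) holds — wear_ppe is obligatory. None of the other listed options is made obligatory by any chain of premises.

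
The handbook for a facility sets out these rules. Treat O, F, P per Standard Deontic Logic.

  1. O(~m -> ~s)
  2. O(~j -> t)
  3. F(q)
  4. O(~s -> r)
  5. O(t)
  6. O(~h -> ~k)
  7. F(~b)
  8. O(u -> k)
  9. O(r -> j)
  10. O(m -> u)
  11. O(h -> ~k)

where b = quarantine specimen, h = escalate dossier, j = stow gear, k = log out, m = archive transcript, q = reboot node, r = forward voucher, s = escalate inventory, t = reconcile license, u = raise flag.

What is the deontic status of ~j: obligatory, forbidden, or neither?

Forbidden

By case analysis on h: premise 11 gives O(h -> ~k) and premise 6 gives O(~h -> ~k), so O(~k) either way.
The contrapositive of premise 8 (O(u -> k)) is O(~k -> ~u), and O(~k) is already established, so O(~u).
The contrapositive of premise 10 (O(m -> u)) is O(~u -> ~m), and O(~u) is already established, so O(~m).
From O(~m) and premise 1, O(~m -> ~s), we obtain O(~s).
From O(~s) and premise 4, O(~s -> r), we obtain O(r).
Applying K to premise 9 (O(r -> j)) and O(r) yields O(j).
Premises 2, 3, 5, 7 do not contribute to this derivation.
Thus O(j), which is F(~j): ~j is forbidden.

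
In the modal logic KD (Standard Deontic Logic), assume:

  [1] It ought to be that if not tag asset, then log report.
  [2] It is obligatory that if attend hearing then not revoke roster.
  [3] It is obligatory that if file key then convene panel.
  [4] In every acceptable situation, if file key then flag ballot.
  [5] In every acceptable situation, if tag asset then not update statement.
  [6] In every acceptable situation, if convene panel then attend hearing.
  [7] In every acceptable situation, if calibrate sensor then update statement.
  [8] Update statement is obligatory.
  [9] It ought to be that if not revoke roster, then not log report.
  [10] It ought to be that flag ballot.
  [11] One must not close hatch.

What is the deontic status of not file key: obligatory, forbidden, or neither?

Premise 8 states O(update_statement) outright.
Premise 5 is O(tag_asset → ¬update_statement); contrapositively O(update_statement → ¬tag_asset). Since O(update_statement) holds, K gives O(¬tag_asset).
Applying K to premise 1 (O(¬tag_asset → log_report)) and O(¬tag_asset) yields O(log_report).
Premise 9 is O(¬revoke_roster → ¬log_report); contrapositively O(log_report → revoke_roster). Since O(log_report) holds, K gives O(revoke_roster).
Premise 2, O(attend_hearing → ¬revoke_roster), contraposes to O(revoke_roster → ¬attend_hearing); with O(revoke_roster) we get O(¬attend_hearing).
Premise 6, O(convene_panel → attend_hearing), contraposes to O(¬attend_hearing → ¬convene_panel); with O(¬attend_hearing) we get O(¬convene_panel).
Premise 3, O(file_key → convene_panel), contraposes to O(¬convene_panel → ¬file_key); with O(¬convene_panel) we get O(¬file_key).
Premises 4, 7, 10, 11 do not contribute to this derivation.
Hence ¬file_key is obligatory.

Obligatory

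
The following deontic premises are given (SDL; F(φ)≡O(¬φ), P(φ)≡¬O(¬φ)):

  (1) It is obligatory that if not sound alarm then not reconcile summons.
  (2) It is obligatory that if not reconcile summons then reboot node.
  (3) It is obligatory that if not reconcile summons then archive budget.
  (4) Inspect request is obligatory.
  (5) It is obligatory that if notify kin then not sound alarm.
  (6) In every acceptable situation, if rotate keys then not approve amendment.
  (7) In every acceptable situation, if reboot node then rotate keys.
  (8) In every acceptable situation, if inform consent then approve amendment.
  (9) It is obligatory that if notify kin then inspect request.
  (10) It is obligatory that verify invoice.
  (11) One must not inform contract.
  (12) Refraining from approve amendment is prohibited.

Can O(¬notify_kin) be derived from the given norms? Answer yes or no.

F(¬approve_amendment) at premise 12 means O(approve_amendment).
Premise 6 is O(rotate_keys → ¬approve_amendment); contrapositively O(approve_amendment → ¬rotate_keys). Since O(approve_amendment) holds, K gives O(¬rotate_keys).
Premise 7 is O(reboot_node → rotate_keys); contrapositively O(¬rotate_keys → ¬reboot_node). Since O(¬rotate_keys) holds, K gives O(¬reboot_node).
Premise 2 is O(¬reconcile_summons → reboot_node); contrapositively O(¬reboot_node → reconcile_summons). Since O(¬reboot_node) holds, K gives O(reconcile_summons).
The contrapositive of premise 1 (O(¬sound_alarm → ¬reconcile_summons)) is O(reconcile_summons → sound_alarm), and O(reconcile_summons) is already established, so O(sound_alarm).
Premise 5 is O(notify_kin → ¬sound_alarm); contrapositively O(sound_alarm → ¬notify_kin). Since O(sound_alarm) holds, K gives O(¬notify_kin).
Premises 3, 4, 8, 9, 10, 11 do not contribute to this derivation.
So O(¬notify_kin) follows.

Yes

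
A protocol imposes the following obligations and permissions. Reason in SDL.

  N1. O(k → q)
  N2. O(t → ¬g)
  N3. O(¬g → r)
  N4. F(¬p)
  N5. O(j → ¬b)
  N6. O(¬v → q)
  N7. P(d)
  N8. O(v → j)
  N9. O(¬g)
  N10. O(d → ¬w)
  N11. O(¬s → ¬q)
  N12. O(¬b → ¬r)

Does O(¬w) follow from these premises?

No

Premise 10 is O(d → ¬w), but O(d) is not derivable from the premises (the permission P(d) asserts only ¬O(¬d), not O(d)), so it does not yield O(¬w).
No other premise forces O(¬w). An ideal world satisfying every premise can still have ¬w false, so O(¬w) is not derivable.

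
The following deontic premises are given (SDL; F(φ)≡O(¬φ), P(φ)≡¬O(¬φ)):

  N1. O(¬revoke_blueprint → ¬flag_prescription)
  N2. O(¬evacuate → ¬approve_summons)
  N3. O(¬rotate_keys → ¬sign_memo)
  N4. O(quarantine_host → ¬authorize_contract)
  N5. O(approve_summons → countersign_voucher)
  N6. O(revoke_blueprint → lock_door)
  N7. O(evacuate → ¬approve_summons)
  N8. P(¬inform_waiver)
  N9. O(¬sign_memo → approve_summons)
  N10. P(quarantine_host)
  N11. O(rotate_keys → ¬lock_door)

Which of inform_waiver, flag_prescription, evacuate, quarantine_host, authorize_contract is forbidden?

flag_prescription

By case analysis on evacuate: premise 7 gives O(evacuate → ¬approve_summons) and premise 2 gives O(¬evacuate → ¬approve_summons), so O(¬approve_summons) either way.
The contrapositive of premise 9 (O(¬sign_memo → approve_summons)) is O(¬approve_summons → sign_memo), and O(¬approve_summons) is already established, so O(sign_memo).
Premise 3 is O(¬rotate_keys → ¬sign_memo); contrapositively O(sign_memo → rotate_keys). Since O(sign_memo) holds, K gives O(rotate_keys).
Premise 11 is O(rotate_keys → ¬lock_door); since O(rotate_keys), deontic closure gives O(¬lock_door).
The contrapositive of premise 6 (O(revoke_blueprint → lock_door)) is O(¬lock_door → ¬revoke_blueprint), and O(¬lock_door) is already established, so O(¬revoke_blueprint).
Premise 1 is O(¬revoke_blueprint → ¬flag_prescription); since O(¬revoke_blueprint), deontic closure gives O(¬flag_prescription).
So O(¬flag_prescription) holds, i.e. flag_prescription is forbidden. None of the other listed options is forbidden under the premises.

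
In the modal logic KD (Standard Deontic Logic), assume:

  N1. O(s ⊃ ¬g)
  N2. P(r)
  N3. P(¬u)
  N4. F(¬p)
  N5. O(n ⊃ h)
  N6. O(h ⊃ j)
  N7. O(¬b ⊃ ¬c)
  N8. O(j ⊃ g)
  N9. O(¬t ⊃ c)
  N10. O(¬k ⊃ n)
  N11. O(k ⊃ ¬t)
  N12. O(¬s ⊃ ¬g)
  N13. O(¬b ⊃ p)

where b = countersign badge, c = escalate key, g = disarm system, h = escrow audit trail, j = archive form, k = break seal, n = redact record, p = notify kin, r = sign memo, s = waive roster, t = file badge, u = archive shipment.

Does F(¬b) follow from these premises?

Premises 1 and 12 are O(s ⊃ ¬g) and O(¬s ⊃ ¬g); every ideal world satisfies s or ¬s, so in either case ¬g holds — hence O(¬g).
Premise 8, O(j ⊃ g), contraposes to O(¬g ⊃ ¬j); with O(¬g) we get O(¬j).
Premise 6, O(h ⊃ j), contraposes to O(¬j ⊃ ¬h); with O(¬j) we get O(¬h).
The contrapositive of premise 5 (O(n ⊃ h)) is O(¬h ⊃ ¬n), and O(¬h) is already established, so O(¬n).
Premise 10, O(¬k ⊃ n), contraposes to O(¬n ⊃ k); with O(¬n) we get O(k).
From O(k) and premise 11, O(k ⊃ ¬t), we obtain O(¬t).
Applying K to premise 9 (O(¬t ⊃ c)) and O(¬t) yields O(c).
Premise 7 is O(¬b ⊃ ¬c); contrapositively O(c ⊃ b). Since O(c) holds, K gives O(b).
Premises 2, 3, 4, 13 do not contribute to this derivation.
So O(b) holds, i.e. F(¬b). The claim follows.

Yes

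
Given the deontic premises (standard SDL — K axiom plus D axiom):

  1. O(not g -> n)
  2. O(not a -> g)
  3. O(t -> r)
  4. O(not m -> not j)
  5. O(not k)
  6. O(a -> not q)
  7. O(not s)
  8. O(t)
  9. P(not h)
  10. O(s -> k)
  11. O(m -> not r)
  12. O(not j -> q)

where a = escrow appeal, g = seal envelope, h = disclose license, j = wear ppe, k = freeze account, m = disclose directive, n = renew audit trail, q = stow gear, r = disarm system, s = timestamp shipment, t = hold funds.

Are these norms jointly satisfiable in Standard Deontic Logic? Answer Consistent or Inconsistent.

Premise 10 is O(s -> k), but O(s) is not derivable from the premises, so it does not yield O(k).
So O(k) is not derivable, and the apparent clash with O(not k) does not arise.
A world satisfying every obligation exists (e.g. a=false, g=true, h=false, j=false, k=false, m=false, n=false, q=true, r=true, s=false, t=true); no atom is both obligatory and forbidden, so the set is consistent.

Consistent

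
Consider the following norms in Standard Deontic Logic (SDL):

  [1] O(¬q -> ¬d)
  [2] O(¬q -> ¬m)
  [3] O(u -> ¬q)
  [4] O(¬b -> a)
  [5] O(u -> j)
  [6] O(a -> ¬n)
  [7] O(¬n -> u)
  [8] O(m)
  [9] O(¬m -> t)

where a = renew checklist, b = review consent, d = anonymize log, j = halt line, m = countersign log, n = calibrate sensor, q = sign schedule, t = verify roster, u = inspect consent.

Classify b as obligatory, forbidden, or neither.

Obligatory

Premise 8 states O(m) outright.
Premise 2, O(¬q -> ¬m), contraposes to O(m -> q); with O(m) we get O(q).
Premise 3 is O(u -> ¬q); contrapositively O(q -> ¬u). Since O(q) holds, K gives O(¬u).
Premise 7 is O(¬n -> u); contrapositively O(¬u -> n). Since O(¬u) holds, K gives O(n).
The contrapositive of premise 6 (O(a -> ¬n)) is O(n -> ¬a), and O(n) is already established, so O(¬a).
The contrapositive of premise 4 (O(¬b -> a)) is O(¬a -> b), and O(¬a) is already established, so O(b).
Premises 1, 5, 9 do not contribute to this derivation.
Hence b is obligatory.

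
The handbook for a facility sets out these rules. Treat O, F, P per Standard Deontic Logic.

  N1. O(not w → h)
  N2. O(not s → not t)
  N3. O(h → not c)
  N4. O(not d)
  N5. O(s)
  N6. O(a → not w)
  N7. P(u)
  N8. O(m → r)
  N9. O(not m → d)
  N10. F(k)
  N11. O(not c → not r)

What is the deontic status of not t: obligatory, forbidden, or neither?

Premise 2 is O(not s → not t), but O(not s) is not derivable from the premises, so it does not yield O(not t).
No premise or chain of K-axiom applications forces O(not t), and none forces O(t). So not t is neither obligatory nor forbidden under these norms.

Neither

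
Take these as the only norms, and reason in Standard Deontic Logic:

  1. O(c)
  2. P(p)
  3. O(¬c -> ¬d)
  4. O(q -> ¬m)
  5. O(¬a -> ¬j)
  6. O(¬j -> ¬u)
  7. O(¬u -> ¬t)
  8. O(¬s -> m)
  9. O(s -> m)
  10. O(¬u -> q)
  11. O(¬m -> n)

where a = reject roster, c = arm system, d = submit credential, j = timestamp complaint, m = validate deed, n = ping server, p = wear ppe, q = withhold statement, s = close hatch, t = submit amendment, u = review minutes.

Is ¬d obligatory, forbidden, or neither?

Neither

Premise 3 is O(¬c -> ¬d), but O(¬c) is not derivable from the premises, so it does not yield O(¬d).
No premise or chain of K-axiom applications forces O(¬d), and none forces O(d). So ¬d is neither obligatory nor forbidden under these norms.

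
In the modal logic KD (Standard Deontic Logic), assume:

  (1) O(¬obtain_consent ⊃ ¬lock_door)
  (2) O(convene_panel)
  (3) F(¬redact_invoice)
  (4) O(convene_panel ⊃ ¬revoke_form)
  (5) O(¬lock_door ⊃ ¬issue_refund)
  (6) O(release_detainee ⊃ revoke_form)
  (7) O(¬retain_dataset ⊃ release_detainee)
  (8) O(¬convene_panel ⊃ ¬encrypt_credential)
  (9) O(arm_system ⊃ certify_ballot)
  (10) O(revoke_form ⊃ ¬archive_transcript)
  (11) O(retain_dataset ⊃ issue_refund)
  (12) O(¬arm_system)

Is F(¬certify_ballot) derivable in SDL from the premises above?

Premise 9 is O(arm_system ⊃ certify_ballot), but O(arm_system) is not derivable from the premises, so it does not yield O(certify_ballot).
No other premise forces O(certify_ballot). An ideal world satisfying every premise can still have ¬certify_ballot true, so F(¬certify_ballot) is not derivable.

No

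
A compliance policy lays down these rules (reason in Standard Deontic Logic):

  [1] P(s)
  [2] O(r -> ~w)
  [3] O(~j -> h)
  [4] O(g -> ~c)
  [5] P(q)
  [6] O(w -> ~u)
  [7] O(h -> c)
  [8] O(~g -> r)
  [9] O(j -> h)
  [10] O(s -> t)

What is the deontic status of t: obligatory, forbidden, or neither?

Neither

Premise 10 is O(s -> t), but O(s) is not derivable from the premises (the permission P(s) asserts only ~O(~s), not O(s)), so it does not yield O(t).
No premise or chain of K-axiom applications forces O(t), and none forces O(~t). So t is neither obligatory nor forbidden under these norms.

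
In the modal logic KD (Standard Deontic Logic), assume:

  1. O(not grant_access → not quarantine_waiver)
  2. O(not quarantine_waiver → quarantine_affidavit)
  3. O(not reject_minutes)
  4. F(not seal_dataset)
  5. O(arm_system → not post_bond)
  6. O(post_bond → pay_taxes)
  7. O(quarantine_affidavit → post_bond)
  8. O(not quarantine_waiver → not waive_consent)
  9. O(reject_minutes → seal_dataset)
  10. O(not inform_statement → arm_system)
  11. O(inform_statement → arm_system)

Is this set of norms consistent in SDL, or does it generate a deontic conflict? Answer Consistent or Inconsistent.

Consistent

Premise 9 is O(reject_minutes → seal_dataset); even if O(seal_dataset) held, inferring O(reject_minutes) would be affirming the consequent — invalid.
So O(reject_minutes) is not derivable, and the apparent clash with O(not reject_minutes) does not arise.
A world satisfying every obligation exists (e.g. arm_system=true, grant_access=true, inform_statement=false, pay_taxes=false, post_bond=false, quarantine_affidavit=false, quarantine_waiver=true, reject_minutes=false, seal_dataset=true, waive_consent=false); no atom is both obligatory and forbidden, so the set is consistent.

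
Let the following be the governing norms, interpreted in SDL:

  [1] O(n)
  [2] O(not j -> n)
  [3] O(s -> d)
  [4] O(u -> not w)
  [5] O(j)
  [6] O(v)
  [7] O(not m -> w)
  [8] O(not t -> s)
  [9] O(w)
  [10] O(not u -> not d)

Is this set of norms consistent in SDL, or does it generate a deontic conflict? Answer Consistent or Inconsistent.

Consistent

Premise 2 is O(not j -> n); even if O(n) held, inferring O(not j) would be affirming the consequent — invalid.
So O(not j) is not derivable, and the apparent clash with O(j) does not arise.
A world satisfying every obligation exists (e.g. d=false, j=true, m=false, n=true, s=false, t=true, u=false, v=true, w=true); no atom is both obligatory and forbidden, so the set is consistent.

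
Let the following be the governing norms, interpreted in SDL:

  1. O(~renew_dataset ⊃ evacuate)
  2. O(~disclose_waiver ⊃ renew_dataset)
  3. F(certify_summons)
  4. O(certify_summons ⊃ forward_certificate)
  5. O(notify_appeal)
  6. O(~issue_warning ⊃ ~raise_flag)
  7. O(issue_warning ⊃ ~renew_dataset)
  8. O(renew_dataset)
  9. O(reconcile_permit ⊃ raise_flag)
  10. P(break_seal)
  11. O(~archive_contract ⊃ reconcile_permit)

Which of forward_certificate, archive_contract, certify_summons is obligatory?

Premise 8 states O(renew_dataset) outright.
Premise 7 is O(issue_warning ⊃ ~renew_dataset); contrapositively O(renew_dataset ⊃ ~issue_warning). Since O(renew_dataset) holds, K gives O(~issue_warning).
With premise 6, O(~issue_warning ⊃ ~raise_flag), the K-axiom yields O(~raise_flag).
The contrapositive of premise 9 (O(reconcile_permit ⊃ raise_flag)) is O(~raise_flag ⊃ ~reconcile_permit), and O(~raise_flag) is already established, so O(~reconcile_permit).
Premise 11 is O(~archive_contract ⊃ reconcile_permit); contrapositively O(~reconcile_permit ⊃ archive_contract). Since O(~reconcile_permit) holds, K gives O(archive_contract).
So O(archive_contract) holds — archive_contract is obligatory. None of the other listed options is made obligatory by any chain of premises.

archive_contract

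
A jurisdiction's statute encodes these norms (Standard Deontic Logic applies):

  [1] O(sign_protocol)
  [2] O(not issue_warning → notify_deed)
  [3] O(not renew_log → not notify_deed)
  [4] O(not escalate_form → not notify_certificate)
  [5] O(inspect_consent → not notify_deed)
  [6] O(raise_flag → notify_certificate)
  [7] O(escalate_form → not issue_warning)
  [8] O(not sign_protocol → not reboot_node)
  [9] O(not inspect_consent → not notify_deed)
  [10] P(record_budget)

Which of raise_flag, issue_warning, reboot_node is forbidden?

By case analysis on not inspect_consent: premise 9 gives O(not inspect_consent → not notify_deed) and premise 5 gives O(inspect_consent → not notify_deed), so O(not notify_deed) either way.
The contrapositive of premise 2 (O(not issue_warning → notify_deed)) is O(not notify_deed → issue_warning), and O(not notify_deed) is already established, so O(issue_warning).
Premise 7 is O(escalate_form → not issue_warning); contrapositively O(issue_warning → not escalate_form). Since O(issue_warning) holds, K gives O(not escalate_form).
With premise 4, O(not escalate_form → not notify_certificate), the K-axiom yields O(not notify_certificate).
The contrapositive of premise 6 (O(raise_flag → notify_certificate)) is O(not notify_certificate → not raise_flag), and O(not notify_certificate) is already established, so O(not raise_flag).
So O(not raise_flag) holds, i.e. raise_flag is forbidden. None of the other listed options is forbidden under the premises.

raise_flag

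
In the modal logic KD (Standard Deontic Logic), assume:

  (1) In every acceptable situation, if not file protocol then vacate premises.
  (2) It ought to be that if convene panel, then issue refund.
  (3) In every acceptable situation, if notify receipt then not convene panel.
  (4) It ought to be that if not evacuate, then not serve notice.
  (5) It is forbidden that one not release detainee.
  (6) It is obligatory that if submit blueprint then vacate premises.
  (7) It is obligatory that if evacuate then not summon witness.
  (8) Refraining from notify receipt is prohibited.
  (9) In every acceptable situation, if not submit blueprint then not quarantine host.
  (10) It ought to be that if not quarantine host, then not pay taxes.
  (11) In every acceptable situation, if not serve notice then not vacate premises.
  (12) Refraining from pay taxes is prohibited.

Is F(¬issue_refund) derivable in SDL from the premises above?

No

Premise 2 is O(convene_panel → issue_refund), but O(convene_panel) is not derivable from the premises, so it does not yield O(issue_refund).
No other premise forces O(issue_refund). An ideal world satisfying every premise can still have ¬issue_refund true, so F(¬issue_refund) is not derivable.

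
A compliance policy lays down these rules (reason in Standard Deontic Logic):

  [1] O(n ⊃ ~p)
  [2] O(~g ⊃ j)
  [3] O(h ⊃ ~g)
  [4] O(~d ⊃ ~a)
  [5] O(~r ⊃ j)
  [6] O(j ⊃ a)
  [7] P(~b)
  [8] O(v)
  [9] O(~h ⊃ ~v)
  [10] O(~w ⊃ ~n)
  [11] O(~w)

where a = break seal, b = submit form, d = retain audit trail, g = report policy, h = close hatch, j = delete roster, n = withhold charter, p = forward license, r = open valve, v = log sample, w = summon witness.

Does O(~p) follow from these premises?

No

Premise 1 is O(n ⊃ ~p), but O(n) is not derivable from the premises, so it does not yield O(~p).
No other premise forces O(~p). An ideal world satisfying every premise can still have ~p false, so O(~p) is not derivable.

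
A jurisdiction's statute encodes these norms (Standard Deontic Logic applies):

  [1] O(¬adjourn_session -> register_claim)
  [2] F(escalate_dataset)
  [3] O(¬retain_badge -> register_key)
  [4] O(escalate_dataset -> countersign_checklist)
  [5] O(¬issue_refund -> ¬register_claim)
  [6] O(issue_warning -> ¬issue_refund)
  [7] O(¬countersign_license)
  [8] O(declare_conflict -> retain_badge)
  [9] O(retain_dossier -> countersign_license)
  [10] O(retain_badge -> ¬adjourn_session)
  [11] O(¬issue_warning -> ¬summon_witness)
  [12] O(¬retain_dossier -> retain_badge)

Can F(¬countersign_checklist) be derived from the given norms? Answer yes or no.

Premise 4 is O(escalate_dataset -> countersign_checklist), but O(escalate_dataset) is not derivable from the premises, so it does not yield O(countersign_checklist).
No other premise forces O(countersign_checklist). An ideal world satisfying every premise can still have ¬countersign_checklist true, so F(¬countersign_checklist) is not derivable.

No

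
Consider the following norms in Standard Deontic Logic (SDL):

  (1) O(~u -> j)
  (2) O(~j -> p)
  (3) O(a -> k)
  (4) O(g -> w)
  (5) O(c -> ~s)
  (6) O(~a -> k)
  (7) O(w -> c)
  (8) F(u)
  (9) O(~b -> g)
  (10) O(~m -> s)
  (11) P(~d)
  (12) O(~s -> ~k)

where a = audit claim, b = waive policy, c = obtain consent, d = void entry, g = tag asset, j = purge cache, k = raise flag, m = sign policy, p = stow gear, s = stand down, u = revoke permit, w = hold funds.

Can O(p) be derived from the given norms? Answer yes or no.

Premise 2 is O(~j -> p), but O(~j) is not derivable from the premises, so it does not yield O(p).
No other premise forces O(p). An ideal world satisfying every premise can still have p false, so O(p) is not derivable.

No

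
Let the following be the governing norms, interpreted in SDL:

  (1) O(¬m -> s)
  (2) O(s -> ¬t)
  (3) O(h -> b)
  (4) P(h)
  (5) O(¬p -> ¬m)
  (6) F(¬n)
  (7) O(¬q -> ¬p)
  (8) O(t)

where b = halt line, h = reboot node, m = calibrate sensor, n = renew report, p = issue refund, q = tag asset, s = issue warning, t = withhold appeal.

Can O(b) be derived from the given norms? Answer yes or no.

No

Premise 3 is O(h -> b), but O(h) is not derivable from the premises (the permission P(h) asserts only ¬O(¬h), not O(h)), so it does not yield O(b).
No other premise forces O(b). An ideal world satisfying every premise can still have b false, so O(b) is not derivable.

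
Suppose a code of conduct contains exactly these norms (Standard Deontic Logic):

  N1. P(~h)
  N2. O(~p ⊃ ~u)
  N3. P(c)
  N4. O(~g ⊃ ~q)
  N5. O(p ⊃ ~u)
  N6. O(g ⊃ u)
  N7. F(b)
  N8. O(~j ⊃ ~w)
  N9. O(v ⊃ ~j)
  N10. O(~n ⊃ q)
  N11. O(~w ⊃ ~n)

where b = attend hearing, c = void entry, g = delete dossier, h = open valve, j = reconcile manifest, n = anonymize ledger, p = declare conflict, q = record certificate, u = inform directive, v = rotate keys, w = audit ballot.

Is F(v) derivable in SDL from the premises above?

By case analysis on p: premise 5 gives O(p ⊃ ~u) and premise 2 gives O(~p ⊃ ~u), so O(~u) either way.
The contrapositive of premise 6 (O(g ⊃ u)) is O(~u ⊃ ~g), and O(~u) is already established, so O(~g).
Premise 4 is O(~g ⊃ ~q); since O(~g), deontic closure gives O(~q).
The contrapositive of premise 10 (O(~n ⊃ q)) is O(~q ⊃ n), and O(~q) is already established, so O(n).
Premise 11 is O(~w ⊃ ~n); contrapositively O(n ⊃ w). Since O(n) holds, K gives O(w).
Premise 8, O(~j ⊃ ~w), contraposes to O(w ⊃ j); with O(w) we get O(j).
Premise 9 is O(v ⊃ ~j); contrapositively O(j ⊃ ~v). Since O(j) holds, K gives O(~v).
Premises 1, 3, 7 do not contribute to this derivation.
So O(~v) holds, i.e. F(v). The claim follows.

Yes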